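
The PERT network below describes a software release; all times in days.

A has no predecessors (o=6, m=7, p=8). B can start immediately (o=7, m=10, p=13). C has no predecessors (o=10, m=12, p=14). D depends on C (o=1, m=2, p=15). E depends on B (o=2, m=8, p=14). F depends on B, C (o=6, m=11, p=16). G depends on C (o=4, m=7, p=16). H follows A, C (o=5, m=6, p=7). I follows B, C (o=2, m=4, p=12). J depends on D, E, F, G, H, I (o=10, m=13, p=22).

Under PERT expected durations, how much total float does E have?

5 days

te_A = (6 + 4·7 + 8)/6 = 42/6 = 7
te_B = (7 + 4·10 + 13)/6 = 60/6 = 10
te_C = (10 + 4·12 + 14)/6 = 72/6 = 12
te_D = (1 + 4·2 + 15)/6 = 24/6 = 4
te_E = (2 + 4·8 + 14)/6 = 48/6 = 8
te_F = (6 + 4·11 + 16)/6 = 66/6 = 11
te_G = (4 + 4·7 + 16)/6 = 48/6 = 8
te_H = (5 + 4·6 + 7)/6 = 36/6 = 6
te_I = (2 + 4·4 + 12)/6 = 30/6 = 5
te_J = (10 + 4·13 + 22)/6 = 84/6 = 14

Forward pass:
ES_A = 0; EF_A = 7
ES_B = 0; EF_B = 10
ES_C = 0; EF_C = 12
ES_D = 12; EF_D = 12+4 = 16
ES_E = 10; EF_E = 10+8 = 18
ES_F = max(EF_B=10, EF_C=12) = 12; EF_F = 12+11 = 23
ES_G = 12; EF_G = 12+8 = 20
ES_H = max(EF_A=7, EF_C=12) = 12; EF_H = 12+6 = 18
ES_I = max(EF_B=10, EF_C=12) = 12; EF_I = 12+5 = 17
ES_J = max(EF_D=16, EF_E=18, EF_F=23, EF_G=20, EF_H=18, EF_I=17) = 23; EF_J = 23+14 = 37
Expected project duration μ = 37 days. Critical path: C → F → J.

Backward pass:
LF_J = 37; LS_J = 37−14 = 23
LF_I = LS_J = 23; LS_I = 23−5 = 18
LF_H = LS_J = 23; LS_H = 23−6 = 17
LF_G = LS_J = 23; LS_G = 23−8 = 15
LF_F = LS_J = 23; LS_F = 23−11 = 12
LF_E = LS_J = 23; LS_E = 23−8 = 15
LF_D = LS_J = 23; LS_D = 23−4 = 19
LF_C = min(LS_D=19, LS_F=12, LS_G=15, LS_H=17, LS_I=18) = 12; LS_C = 12−12 = 0
LF_B = min(LS_E=15, LS_F=12, LS_I=18) = 12; LS_B = 12−10 = 2
LF_A = LS_H = 17; LS_A = 17−7 = 10
Slack_E = LS_E − ES_E = 15 − 10 = 5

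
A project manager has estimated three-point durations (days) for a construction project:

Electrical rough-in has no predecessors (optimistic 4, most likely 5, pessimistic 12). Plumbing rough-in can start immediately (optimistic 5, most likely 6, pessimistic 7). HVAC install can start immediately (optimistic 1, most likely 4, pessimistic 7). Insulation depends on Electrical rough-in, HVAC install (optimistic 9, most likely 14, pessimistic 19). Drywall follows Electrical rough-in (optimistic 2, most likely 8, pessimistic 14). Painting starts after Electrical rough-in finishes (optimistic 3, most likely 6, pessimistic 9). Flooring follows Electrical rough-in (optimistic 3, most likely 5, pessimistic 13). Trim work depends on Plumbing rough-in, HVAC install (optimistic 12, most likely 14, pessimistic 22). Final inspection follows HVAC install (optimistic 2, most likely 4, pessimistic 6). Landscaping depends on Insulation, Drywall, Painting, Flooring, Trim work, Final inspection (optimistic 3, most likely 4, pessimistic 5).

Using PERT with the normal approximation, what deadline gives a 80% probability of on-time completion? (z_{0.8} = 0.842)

26.5 days

te_Electrical rough-in = (4 + 4·5 + 12)/6 = 36/6 = 6; σ²_Electrical rough-in = ((12−4)/6)² = 1.778
te_Plumbing rough-in = (5 + 4·6 + 7)/6 = 36/6 = 6; σ²_Plumbing rough-in = ((7−5)/6)² = 0.111
te_HVAC install = (1 + 4·4 + 7)/6 = 24/6 = 4; σ²_HVAC install = ((7−1)/6)² = 1.000
te_Insulation = (9 + 4·14 + 19)/6 = 84/6 = 14; σ²_Insulation = ((19−9)/6)² = 2.778
te_Drywall = (2 + 4·8 + 14)/6 = 48/6 = 8; σ²_Drywall = ((14−2)/6)² = 4.000
te_Painting = (3 + 4·6 + 9)/6 = 36/6 = 6; σ²_Painting = ((9−3)/6)² = 1.000
te_Flooring = (3 + 4·5 + 13)/6 = 36/6 = 6; σ²_Flooring = ((13−3)/6)² = 2.778
te_Trim work = (12 + 4·14 + 22)/6 = 90/6 = 15; σ²_Trim work = ((22−12)/6)² = 2.778
te_Final inspection = (2 + 4·4 + 6)/6 = 24/6 = 4; σ²_Final inspection = ((6−2)/6)² = 0.444
te_Landscaping = (3 + 4·4 + 5)/6 = 24/6 = 4; σ²_Landscaping = ((5−3)/6)² = 0.111

Forward pass:
ES_Electrical rough-in = 0; EF_Electrical rough-in = 6
ES_Plumbing rough-in = 0; EF_Plumbing rough-in = 6
ES_HVAC install = 0; EF_HVAC install = 4
ES_Insulation = max(EF_Electrical rough-in=6, EF_HVAC install=4) = 6; EF_Insulation = 6+14 = 20
ES_Drywall = 6; EF_Drywall = 6+8 = 14
ES_Painting = 6; EF_Painting = 6+6 = 12
ES_Flooring = 6; EF_Flooring = 6+6 = 12
ES_Trim work = max(EF_Plumbing rough-in=6, EF_HVAC install=4) = 6; EF_Trim work = 6+15 = 21
ES_Final inspection = 4; EF_Final inspection = 4+4 = 8
ES_Landscaping = max(EF_Insulation=20, EF_Drywall=14, EF_Painting=12, EF_Flooring=12, EF_Trim work=21, EF_Final inspection=8) = 21; EF_Landscaping = 21+4 = 25
Expected project duration μ = 25 days. Critical path: Plumbing rough-in → Trim work → Landscaping.

Variance along critical path = 0.111 + 2.778 + 0.111 = 3.000; σ = 1.732 days.
D = μ + z·σ = 25 + 0.842·1.732 = 26.5 days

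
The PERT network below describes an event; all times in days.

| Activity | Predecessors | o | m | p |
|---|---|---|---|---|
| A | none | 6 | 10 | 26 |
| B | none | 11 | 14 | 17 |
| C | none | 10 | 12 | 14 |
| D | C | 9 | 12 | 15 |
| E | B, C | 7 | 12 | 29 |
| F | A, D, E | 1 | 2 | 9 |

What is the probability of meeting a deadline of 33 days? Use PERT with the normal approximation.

te_A = (6 + 4·10 + 26)/6 = 72/6 = 12; σ²_A = ((26−6)/6)² = 11.111
te_B = (11 + 4·14 + 17)/6 = 84/6 = 14; σ²_B = ((17−11)/6)² = 1.000
te_C = (10 + 4·12 + 14)/6 = 72/6 = 12; σ²_C = ((14−10)/6)² = 0.444
te_D = (9 + 4·12 + 15)/6 = 72/6 = 12; σ²_D = ((15−9)/6)² = 1.000
te_E = (7 + 4·12 + 29)/6 = 84/6 = 14; σ²_E = ((29−7)/6)² = 13.444
te_F = (1 + 4·2 + 9)/6 = 18/6 = 3; σ²_F = ((9−1)/6)² = 1.778

Forward pass:
ES_A = 0; EF_A = 12
ES_B = 0; EF_B = 14
ES_C = 0; EF_C = 12
ES_D = 12; EF_D = 12+12 = 24
ES_E = max(EF_B=14, EF_C=12) = 14; EF_E = 14+14 = 28
ES_F = max(EF_A=12, EF_D=24, EF_E=28) = 28; EF_F = 28+3 = 31
Expected project duration μ = 31 days. Critical path: B → E → F.

Variance along critical path = 1.000 + 13.444 + 1.778 = 16.222; σ = √16.222 = 4.028 days.
Z = (33 − 31) / 4.028 = 0.497
P(T ≤ 33) = Φ(0.497) ≈ 0.690

0.690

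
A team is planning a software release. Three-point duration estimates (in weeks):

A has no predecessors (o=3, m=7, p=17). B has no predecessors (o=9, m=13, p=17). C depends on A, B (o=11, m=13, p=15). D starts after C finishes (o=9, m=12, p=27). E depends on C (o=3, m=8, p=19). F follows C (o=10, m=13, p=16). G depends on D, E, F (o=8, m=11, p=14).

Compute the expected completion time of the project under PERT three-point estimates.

51 weeks

te_A = (3 + 4·7 + 17)/6 = 48/6 = 8
te_B = (9 + 4·13 + 17)/6 = 78/6 = 13
te_C = (11 + 4·13 + 15)/6 = 78/6 = 13
te_D = (9 + 4·12 + 27)/6 = 84/6 = 14
te_E = (3 + 4·8 + 19)/6 = 54/6 = 9
te_F = (10 + 4·13 + 16)/6 = 78/6 = 13
te_G = (8 + 4·11 + 14)/6 = 66/6 = 11

Forward pass:
ES_A = 0; EF_A = 8
ES_B = 0; EF_B = 13
ES_C = max(EF_A=8, EF_B=13) = 13; EF_C = 13+13 = 26
ES_D = 26; EF_D = 26+14 = 40
ES_E = 26; EF_E = 26+9 = 35
ES_F = 26; EF_F = 26+13 = 39
ES_G = max(EF_D=40, EF_E=35, EF_F=39) = 40; EF_G = 40+11 = 51
Expected project duration μ = 51 weeks. Critical path: B → C → D → G.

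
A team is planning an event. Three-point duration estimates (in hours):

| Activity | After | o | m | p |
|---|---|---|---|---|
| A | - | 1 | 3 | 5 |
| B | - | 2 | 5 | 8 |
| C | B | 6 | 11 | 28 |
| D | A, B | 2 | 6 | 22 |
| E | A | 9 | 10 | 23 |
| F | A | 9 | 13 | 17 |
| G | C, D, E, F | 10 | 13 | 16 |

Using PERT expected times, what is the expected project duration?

31 hours

te_A = (1 + 4·3 + 5)/6 = 18/6 = 3
te_B = (2 + 4·5 + 8)/6 = 30/6 = 5
te_C = (6 + 4·11 + 28)/6 = 78/6 = 13
te_D = (2 + 4·6 + 22)/6 = 48/6 = 8
te_E = (9 + 4·10 + 23)/6 = 72/6 = 12
te_F = (9 + 4·13 + 17)/6 = 78/6 = 13
te_G = (10 + 4·13 + 16)/6 = 78/6 = 13

Forward pass:
ES_A = 0; EF_A = 3
ES_B = 0; EF_B = 5
ES_C = 5; EF_C = 5+13 = 18
ES_D = max(EF_A=3, EF_B=5) = 5; EF_D = 5+8 = 13
ES_E = 3; EF_E = 3+12 = 15
ES_F = 3; EF_F = 3+13 = 16
ES_G = max(EF_C=18, EF_D=13, EF_E=15, EF_F=16) = 18; EF_G = 18+13 = 31
Expected project duration μ = 31 hours. Critical path: B → C → G.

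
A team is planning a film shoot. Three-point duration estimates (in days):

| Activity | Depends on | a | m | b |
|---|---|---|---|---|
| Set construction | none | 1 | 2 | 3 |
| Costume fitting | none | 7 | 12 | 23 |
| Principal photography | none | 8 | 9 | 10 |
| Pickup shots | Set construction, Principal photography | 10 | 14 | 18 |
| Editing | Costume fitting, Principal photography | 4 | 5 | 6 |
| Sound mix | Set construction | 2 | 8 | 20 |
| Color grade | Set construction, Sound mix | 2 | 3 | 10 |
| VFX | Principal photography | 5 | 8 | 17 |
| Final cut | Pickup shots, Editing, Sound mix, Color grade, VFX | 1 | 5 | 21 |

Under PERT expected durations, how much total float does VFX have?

5 days

te_Set construction = (1 + 4·2 + 3)/6 = 12/6 = 2
te_Costume fitting = (7 + 4·12 + 23)/6 = 78/6 = 13
te_Principal photography = (8 + 4·9 + 10)/6 = 54/6 = 9
te_Pickup shots = (10 + 4·14 + 18)/6 = 84/6 = 14
te_Editing = (4 + 4·5 + 6)/6 = 30/6 = 5
te_Sound mix = (2 + 4·8 + 20)/6 = 54/6 = 9
te_Color grade = (2 + 4·3 + 10)/6 = 24/6 = 4
te_VFX = (5 + 4·8 + 17)/6 = 54/6 = 9
te_Final cut = (1 + 4·5 + 21)/6 = 42/6 = 7

Forward pass:
ES_Set construction = 0; EF_Set construction = 2
ES_Costume fitting = 0; EF_Costume fitting = 13
ES_Principal photography = 0; EF_Principal photography = 9
ES_Pickup shots = max(EF_Set construction=2, EF_Principal photography=9) = 9; EF_Pickup shots = 9+14 = 23
ES_Editing = max(EF_Costume fitting=13, EF_Principal photography=9) = 13; EF_Editing = 13+5 = 18
ES_Sound mix = 2; EF_Sound mix = 2+9 = 11
ES_Color grade = max(EF_Set construction=2, EF_Sound mix=11) = 11; EF_Color grade = 11+4 = 15
ES_VFX = 9; EF_VFX = 9+9 = 18
ES_Final cut = max(EF_Pickup shots=23, EF_Editing=18, EF_Sound mix=11, EF_Color grade=15, EF_VFX=18) = 23; EF_Final cut = 23+7 = 30
Expected project duration μ = 30 days. Critical path: Principal photography → Pickup shots → Final cut.

Backward pass:
LF_Final cut = 30; LS_Final cut = 30−7 = 23
LF_VFX = LS_Final cut = 23; LS_VFX = 23−9 = 14
LF_Color grade = LS_Final cut = 23; LS_Color grade = 23−4 = 19
LF_Sound mix = min(LS_Color grade=19, LS_Final cut=23) = 19; LS_Sound mix = 19−9 = 10
LF_Editing = LS_Final cut = 23; LS_Editing = 23−5 = 18
LF_Pickup shots = LS_Final cut = 23; LS_Pickup shots = 23−14 = 9
LF_Principal photography = min(LS_Pickup shots=9, LS_Editing=18, LS_VFX=14) = 9; LS_Principal photography = 9−9 = 0
LF_Costume fitting = LS_Editing = 18; LS_Costume fitting = 18−13 = 5
LF_Set construction = min(LS_Pickup shots=9, LS_Sound mix=10, LS_Color grade=19) = 9; LS_Set construction = 9−2 = 7
Slack_VFX = LS_VFX − ES_VFX = 14 − 9 = 5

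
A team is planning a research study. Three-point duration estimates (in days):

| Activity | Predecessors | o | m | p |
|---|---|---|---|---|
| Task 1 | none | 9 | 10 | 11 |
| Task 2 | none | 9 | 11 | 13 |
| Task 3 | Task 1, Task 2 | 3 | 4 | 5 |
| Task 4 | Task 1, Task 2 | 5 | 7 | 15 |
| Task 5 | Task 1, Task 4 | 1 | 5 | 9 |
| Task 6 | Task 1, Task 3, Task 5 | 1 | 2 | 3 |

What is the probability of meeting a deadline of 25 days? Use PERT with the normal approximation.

0.329

te_Task 1 = (9 + 4·10 + 11)/6 = 60/6 = 10; σ²_Task 1 = ((11−9)/6)² = 0.111
te_Task 2 = (9 + 4·11 + 13)/6 = 66/6 = 11; σ²_Task 2 = ((13−9)/6)² = 0.444
te_Task 3 = (3 + 4·4 + 5)/6 = 24/6 = 4; σ²_Task 3 = ((5−3)/6)² = 0.111
te_Task 4 = (5 + 4·7 + 15)/6 = 48/6 = 8; σ²_Task 4 = ((15−5)/6)² = 2.778
te_Task 5 = (1 + 4·5 + 9)/6 = 30/6 = 5; σ²_Task 5 = ((9−1)/6)² = 1.778
te_Task 6 = (1 + 4·2 + 3)/6 = 12/6 = 2; σ²_Task 6 = ((3−1)/6)² = 0.111

Forward pass:
ES_Task 1 = 0; EF_Task 1 = 10
ES_Task 2 = 0; EF_Task 2 = 11
ES_Task 3 = max(EF_Task 1=10, EF_Task 2=11) = 11; EF_Task 3 = 11+4 = 15
ES_Task 4 = max(EF_Task 1=10, EF_Task 2=11) = 11; EF_Task 4 = 11+8 = 19
ES_Task 5 = max(EF_Task 1=10, EF_Task 4=19) = 19; EF_Task 5 = 19+5 = 24
ES_Task 6 = max(EF_Task 1=10, EF_Task 3=15, EF_Task 5=24) = 24; EF_Task 6 = 24+2 = 26
Expected project duration μ = 26 days. Critical path: Task 2 → Task 4 → Task 5 → Task 6.

Variance along critical path = 0.444 + 2.778 + 1.778 + 0.111 = 5.111; σ = √5.111 = 2.261 days.
Z = (25 − 26) / 2.261 = -0.442
P(T ≤ 25) = Φ(-0.442) ≈ 0.329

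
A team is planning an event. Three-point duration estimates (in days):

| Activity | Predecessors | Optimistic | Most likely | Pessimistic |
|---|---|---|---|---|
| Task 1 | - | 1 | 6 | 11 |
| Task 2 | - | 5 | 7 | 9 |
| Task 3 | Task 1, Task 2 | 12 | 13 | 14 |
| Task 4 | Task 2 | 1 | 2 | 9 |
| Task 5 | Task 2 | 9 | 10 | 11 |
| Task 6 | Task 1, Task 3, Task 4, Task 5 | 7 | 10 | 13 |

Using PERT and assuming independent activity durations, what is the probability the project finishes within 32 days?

0.946

te_Task 1 = (1 + 4·6 + 11)/6 = 36/6 = 6; σ²_Task 1 = ((11−1)/6)² = 2.778
te_Task 2 = (5 + 4·7 + 9)/6 = 42/6 = 7; σ²_Task 2 = ((9−5)/6)² = 0.444
te_Task 3 = (12 + 4·13 + 14)/6 = 78/6 = 13; σ²_Task 3 = ((14−12)/6)² = 0.111
te_Task 4 = (1 + 4·2 + 9)/6 = 18/6 = 3; σ²_Task 4 = ((9−1)/6)² = 1.778
te_Task 5 = (9 + 4·10 + 11)/6 = 60/6 = 10; σ²_Task 5 = ((11−9)/6)² = 0.111
te_Task 6 = (7 + 4·10 + 13)/6 = 60/6 = 10; σ²_Task 6 = ((13−7)/6)² = 1.000

Forward pass:
ES_Task 1 = 0; EF_Task 1 = 6
ES_Task 2 = 0; EF_Task 2 = 7
ES_Task 3 = max(EF_Task 1=6, EF_Task 2=7) = 7; EF_Task 3 = 7+13 = 20
ES_Task 4 = 7; EF_Task 4 = 7+3 = 10
ES_Task 5 = 7; EF_Task 5 = 7+10 = 17
ES_Task 6 = max(EF_Task 1=6, EF_Task 3=20, EF_Task 4=10, EF_Task 5=17) = 20; EF_Task 6 = 20+10 = 30
Expected project duration μ = 30 days. Critical path: Task 2 → Task 3 → Task 6.

Variance along critical path = 0.444 + 0.111 + 1.000 = 1.556; σ = √1.556 = 1.247 days.
Z = (32 − 30) / 1.247 = 1.604
P(T ≤ 32) = Φ(1.604) ≈ 0.946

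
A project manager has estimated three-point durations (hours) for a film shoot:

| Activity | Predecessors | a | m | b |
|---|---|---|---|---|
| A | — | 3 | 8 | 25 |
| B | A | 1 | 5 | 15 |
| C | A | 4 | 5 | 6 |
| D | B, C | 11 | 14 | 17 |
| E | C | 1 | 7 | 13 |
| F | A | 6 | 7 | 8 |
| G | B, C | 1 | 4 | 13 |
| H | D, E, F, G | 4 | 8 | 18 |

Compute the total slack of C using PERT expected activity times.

te_A = (3 + 4·8 + 25)/6 = 60/6 = 10
te_B = (1 + 4·5 + 15)/6 = 36/6 = 6
te_C = (4 + 4·5 + 6)/6 = 30/6 = 5
te_D = (11 + 4·14 + 17)/6 = 84/6 = 14
te_E = (1 + 4·7 + 13)/6 = 42/6 = 7
te_F = (6 + 4·7 + 8)/6 = 42/6 = 7
te_G = (1 + 4·4 + 13)/6 = 30/6 = 5
te_H = (4 + 4·8 + 18)/6 = 54/6 = 9

Forward pass:
ES_A = 0; EF_A = 10
ES_B = 10; EF_B = 10+6 = 16
ES_C = 10; EF_C = 10+5 = 15
ES_D = max(EF_B=16, EF_C=15) = 16; EF_D = 16+14 = 30
ES_E = 15; EF_E = 15+7 = 22
ES_F = 10; EF_F = 10+7 = 17
ES_G = max(EF_B=16, EF_C=15) = 16; EF_G = 16+5 = 21
ES_H = max(EF_D=30, EF_E=22, EF_F=17, EF_G=21) = 30; EF_H = 30+9 = 39
Expected project duration μ = 39 hours. Critical path: A → B → D → H.

Backward pass:
LF_H = 39; LS_H = 39−9 = 30
LF_G = LS_H = 30; LS_G = 30−5 = 25
LF_F = LS_H = 30; LS_F = 30−7 = 23
LF_E = LS_H = 30; LS_E = 30−7 = 23
LF_D = LS_H = 30; LS_D = 30−14 = 16
LF_C = min(LS_D=16, LS_E=23, LS_G=25) = 16; LS_C = 16−5 = 11
LF_B = min(LS_D=16, LS_G=25) = 16; LS_B = 16−6 = 10
LF_A = min(LS_B=10, LS_C=11, LS_F=23) = 10; LS_A = 10−10 = 0
Slack_C = LS_C − ES_C = 11 − 10 = 1

1 hours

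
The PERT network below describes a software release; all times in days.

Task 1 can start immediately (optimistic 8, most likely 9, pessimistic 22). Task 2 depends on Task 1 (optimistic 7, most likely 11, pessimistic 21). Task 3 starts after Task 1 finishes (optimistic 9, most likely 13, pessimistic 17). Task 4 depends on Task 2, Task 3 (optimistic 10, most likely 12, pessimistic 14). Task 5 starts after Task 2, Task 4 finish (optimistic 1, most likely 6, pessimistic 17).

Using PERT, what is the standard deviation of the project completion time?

te_Task 1 = (8 + 4·9 + 22)/6 = 66/6 = 11; σ²_Task 1 = ((22−8)/6)² = 5.444
te_Task 2 = (7 + 4·11 + 21)/6 = 72/6 = 12; σ²_Task 2 = ((21−7)/6)² = 5.444
te_Task 3 = (9 + 4·13 + 17)/6 = 78/6 = 13; σ²_Task 3 = ((17−9)/6)² = 1.778
te_Task 4 = (10 + 4·12 + 14)/6 = 72/6 = 12; σ²_Task 4 = ((14−10)/6)² = 0.444
te_Task 5 = (1 + 4·6 + 17)/6 = 42/6 = 7; σ²_Task 5 = ((17−1)/6)² = 7.111

Forward pass:
ES_Task 1 = 0; EF_Task 1 = 11
ES_Task 2 = 11; EF_Task 2 = 11+12 = 23
ES_Task 3 = 11; EF_Task 3 = 11+13 = 24
ES_Task 4 = max(EF_Task 2=23, EF_Task 3=24) = 24; EF_Task 4 = 24+12 = 36
ES_Task 5 = max(EF_Task 2=23, EF_Task 4=36) = 36; EF_Task 5 = 36+7 = 43
Expected project duration μ = 43 days. Critical path: Task 1 → Task 3 → Task 4 → Task 5.

Variance along critical path = 5.444 + 1.778 + 0.444 + 7.111 = 14.778
σ = √14.778 = 3.844 days

3.84 days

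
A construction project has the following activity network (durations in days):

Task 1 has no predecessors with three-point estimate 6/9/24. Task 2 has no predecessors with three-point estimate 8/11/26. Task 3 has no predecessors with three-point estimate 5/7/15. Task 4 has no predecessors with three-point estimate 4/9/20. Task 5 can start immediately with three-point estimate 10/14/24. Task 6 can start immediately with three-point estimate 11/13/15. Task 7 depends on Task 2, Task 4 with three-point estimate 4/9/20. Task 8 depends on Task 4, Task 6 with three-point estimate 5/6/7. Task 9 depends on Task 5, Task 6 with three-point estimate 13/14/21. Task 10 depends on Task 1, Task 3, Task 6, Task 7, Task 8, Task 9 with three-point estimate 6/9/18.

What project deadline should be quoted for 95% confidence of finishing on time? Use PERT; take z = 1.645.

te_Task 1 = (6 + 4·9 + 24)/6 = 66/6 = 11; σ²_Task 1 = ((24−6)/6)² = 9.000
te_Task 2 = (8 + 4·11 + 26)/6 = 78/6 = 13; σ²_Task 2 = ((26−8)/6)² = 9.000
te_Task 3 = (5 + 4·7 + 15)/6 = 48/6 = 8; σ²_Task 3 = ((15−5)/6)² = 2.778
te_Task 4 = (4 + 4·9 + 20)/6 = 60/6 = 10; σ²_Task 4 = ((20−4)/6)² = 7.111
te_Task 5 = (10 + 4·14 + 24)/6 = 90/6 = 15; σ²_Task 5 = ((24−10)/6)² = 5.444
te_Task 6 = (11 + 4·13 + 15)/6 = 78/6 = 13; σ²_Task 6 = ((15−11)/6)² = 0.444
te_Task 7 = (4 + 4·9 + 20)/6 = 60/6 = 10; σ²_Task 7 = ((20−4)/6)² = 7.111
te_Task 8 = (5 + 4·6 + 7)/6 = 36/6 = 6; σ²_Task 8 = ((7−5)/6)² = 0.111
te_Task 9 = (13 + 4·14 + 21)/6 = 90/6 = 15; σ²_Task 9 = ((21−13)/6)² = 1.778
te_Task 10 = (6 + 4·9 + 18)/6 = 60/6 = 10; σ²_Task 10 = ((18−6)/6)² = 4.000

Forward pass:
ES_Task 1 = 0; EF_Task 1 = 11
ES_Task 2 = 0; EF_Task 2 = 13
ES_Task 3 = 0; EF_Task 3 = 8
ES_Task 4 = 0; EF_Task 4 = 10
ES_Task 5 = 0; EF_Task 5 = 15
ES_Task 6 = 0; EF_Task 6 = 13
ES_Task 7 = max(EF_Task 2=13, EF_Task 4=10) = 13; EF_Task 7 = 13+10 = 23
ES_Task 8 = max(EF_Task 4=10, EF_Task 6=13) = 13; EF_Task 8 = 13+6 = 19
ES_Task 9 = max(EF_Task 5=15, EF_Task 6=13) = 15; EF_Task 9 = 15+15 = 30
ES_Task 10 = max(EF_Task 1=11, EF_Task 3=8, EF_Task 6=13, EF_Task 7=23, EF_Task 8=19, EF_Task 9=30) = 30; EF_Task 10 = 30+10 = 40
Expected project duration μ = 40 days. Critical path: Task 5 → Task 9 → Task 10.

Variance along critical path = 5.444 + 1.778 + 4.000 = 11.222; σ = 3.350 days.
D = μ + z·σ = 40 + 1.645·3.350 = 45.5 days

45.5 days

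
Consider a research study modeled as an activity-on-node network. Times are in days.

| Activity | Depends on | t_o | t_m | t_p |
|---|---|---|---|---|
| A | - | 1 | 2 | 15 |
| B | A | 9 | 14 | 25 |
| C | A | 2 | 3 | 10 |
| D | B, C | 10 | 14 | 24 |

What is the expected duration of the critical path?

te_A = (1 + 4·2 + 15)/6 = 24/6 = 4
te_B = (9 + 4·14 + 25)/6 = 90/6 = 15
te_C = (2 + 4·3 + 10)/6 = 24/6 = 4
te_D = (10 + 4·14 + 24)/6 = 90/6 = 15

Forward pass:
ES_A = 0; EF_A = 4
ES_B = 4; EF_B = 4+15 = 19
ES_C = 4; EF_C = 4+4 = 8
ES_D = max(EF_B=19, EF_C=8) = 19; EF_D = 19+15 = 34
Expected project duration μ = 34 days. Critical path: A → B → D.

34 days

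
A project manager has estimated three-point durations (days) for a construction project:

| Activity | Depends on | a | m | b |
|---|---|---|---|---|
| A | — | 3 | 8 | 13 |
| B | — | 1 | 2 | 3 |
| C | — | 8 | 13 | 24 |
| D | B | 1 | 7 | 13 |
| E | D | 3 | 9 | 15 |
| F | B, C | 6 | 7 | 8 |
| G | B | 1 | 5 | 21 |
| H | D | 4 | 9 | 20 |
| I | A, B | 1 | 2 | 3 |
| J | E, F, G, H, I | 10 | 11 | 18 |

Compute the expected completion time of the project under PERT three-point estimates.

33 days

te_A = (3 + 4·8 + 13)/6 = 48/6 = 8
te_B = (1 + 4·2 + 3)/6 = 12/6 = 2
te_C = (8 + 4·13 + 24)/6 = 84/6 = 14
te_D = (1 + 4·7 + 13)/6 = 42/6 = 7
te_E = (3 + 4·9 + 15)/6 = 54/6 = 9
te_F = (6 + 4·7 + 8)/6 = 42/6 = 7
te_G = (1 + 4·5 + 21)/6 = 42/6 = 7
te_H = (4 + 4·9 + 20)/6 = 60/6 = 10
te_I = (1 + 4·2 + 3)/6 = 12/6 = 2
te_J = (10 + 4·11 + 18)/6 = 72/6 = 12

Forward pass:
ES_A = 0; EF_A = 8
ES_B = 0; EF_B = 2
ES_C = 0; EF_C = 14
ES_D = 2; EF_D = 2+7 = 9
ES_E = 9; EF_E = 9+9 = 18
ES_F = max(EF_B=2, EF_C=14) = 14; EF_F = 14+7 = 21
ES_G = 2; EF_G = 2+7 = 9
ES_H = 9; EF_H = 9+10 = 19
ES_I = max(EF_A=8, EF_B=2) = 8; EF_I = 8+2 = 10
ES_J = max(EF_E=18, EF_F=21, EF_G=9, EF_H=19, EF_I=10) = 21; EF_J = 21+12 = 33
Expected project duration μ = 33 days. Critical path: C → F → J.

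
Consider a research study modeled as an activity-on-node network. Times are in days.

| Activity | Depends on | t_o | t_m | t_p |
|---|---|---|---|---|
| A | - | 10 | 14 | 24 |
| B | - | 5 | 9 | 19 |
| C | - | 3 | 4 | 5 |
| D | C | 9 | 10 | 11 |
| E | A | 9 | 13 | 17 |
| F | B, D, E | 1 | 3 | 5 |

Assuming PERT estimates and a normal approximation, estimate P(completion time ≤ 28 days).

0.139

te_A = (10 + 4·14 + 24)/6 = 90/6 = 15; σ²_A = ((24−10)/6)² = 5.444
te_B = (5 + 4·9 + 19)/6 = 60/6 = 10; σ²_B = ((19−5)/6)² = 5.444
te_C = (3 + 4·4 + 5)/6 = 24/6 = 4; σ²_C = ((5−3)/6)² = 0.111
te_D = (9 + 4·10 + 11)/6 = 60/6 = 10; σ²_D = ((11−9)/6)² = 0.111
te_E = (9 + 4·13 + 17)/6 = 78/6 = 13; σ²_E = ((17−9)/6)² = 1.778
te_F = (1 + 4·3 + 5)/6 = 18/6 = 3; σ²_F = ((5−1)/6)² = 0.444

Forward pass:
ES_A = 0; EF_A = 15
ES_B = 0; EF_B = 10
ES_C = 0; EF_C = 4
ES_D = 4; EF_D = 4+10 = 14
ES_E = 15; EF_E = 15+13 = 28
ES_F = max(EF_B=10, EF_D=14, EF_E=28) = 28; EF_F = 28+3 = 31
Expected project duration μ = 31 days. Critical path: A → E → F.

Variance along critical path = 5.444 + 1.778 + 0.444 = 7.667; σ = √7.667 = 2.769 days.
Z = (28 − 31) / 2.769 = -1.083
P(T ≤ 28) = Φ(-1.083) ≈ 0.139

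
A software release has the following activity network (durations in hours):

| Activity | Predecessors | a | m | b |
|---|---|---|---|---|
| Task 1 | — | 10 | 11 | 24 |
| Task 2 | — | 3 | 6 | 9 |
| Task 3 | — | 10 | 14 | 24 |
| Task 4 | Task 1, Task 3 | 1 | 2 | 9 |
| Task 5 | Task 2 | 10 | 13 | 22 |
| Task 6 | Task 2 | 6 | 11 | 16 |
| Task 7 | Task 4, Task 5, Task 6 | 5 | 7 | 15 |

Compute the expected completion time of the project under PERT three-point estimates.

te_Task 1 = (10 + 4·11 + 24)/6 = 78/6 = 13
te_Task 2 = (3 + 4·6 + 9)/6 = 36/6 = 6
te_Task 3 = (10 + 4·14 + 24)/6 = 90/6 = 15
te_Task 4 = (1 + 4·2 + 9)/6 = 18/6 = 3
te_Task 5 = (10 + 4·13 + 22)/6 = 84/6 = 14
te_Task 6 = (6 + 4·11 + 16)/6 = 66/6 = 11
te_Task 7 = (5 + 4·7 + 15)/6 = 48/6 = 8

Forward pass:
ES_Task 1 = 0; EF_Task 1 = 13
ES_Task 2 = 0; EF_Task 2 = 6
ES_Task 3 = 0; EF_Task 3 = 15
ES_Task 4 = max(EF_Task 1=13, EF_Task 3=15) = 15; EF_Task 4 = 15+3 = 18
ES_Task 5 = 6; EF_Task 5 = 6+14 = 20
ES_Task 6 = 6; EF_Task 6 = 6+11 = 17
ES_Task 7 = max(EF_Task 4=18, EF_Task 5=20, EF_Task 6=17) = 20; EF_Task 7 = 20+8 = 28
Expected project duration μ = 28 hours. Critical path: Task 2 → Task 5 → Task 7.

28 hours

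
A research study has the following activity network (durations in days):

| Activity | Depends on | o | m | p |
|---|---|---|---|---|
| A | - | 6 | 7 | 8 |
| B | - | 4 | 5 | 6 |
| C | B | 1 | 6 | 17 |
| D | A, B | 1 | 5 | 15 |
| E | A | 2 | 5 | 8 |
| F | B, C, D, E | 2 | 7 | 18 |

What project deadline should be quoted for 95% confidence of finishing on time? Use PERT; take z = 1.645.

26.9 days

te_A = (6 + 4·7 + 8)/6 = 42/6 = 7; σ²_A = ((8−6)/6)² = 0.111
te_B = (4 + 4·5 + 6)/6 = 30/6 = 5; σ²_B = ((6−4)/6)² = 0.111
te_C = (1 + 4·6 + 17)/6 = 42/6 = 7; σ²_C = ((17−1)/6)² = 7.111
te_D = (1 + 4·5 + 15)/6 = 36/6 = 6; σ²_D = ((15−1)/6)² = 5.444
te_E = (2 + 4·5 + 8)/6 = 30/6 = 5; σ²_E = ((8−2)/6)² = 1.000
te_F = (2 + 4·7 + 18)/6 = 48/6 = 8; σ²_F = ((18−2)/6)² = 7.111

Forward pass:
ES_A = 0; EF_A = 7
ES_B = 0; EF_B = 5
ES_C = 5; EF_C = 5+7 = 12
ES_D = max(EF_A=7, EF_B=5) = 7; EF_D = 7+6 = 13
ES_E = 7; EF_E = 7+5 = 12
ES_F = max(EF_B=5, EF_C=12, EF_D=13, EF_E=12) = 13; EF_F = 13+8 = 21
Expected project duration μ = 21 days. Critical path: A → D → F.

Variance along critical path = 0.111 + 5.444 + 7.111 = 12.667; σ = 3.559 days.
D = μ + z·σ = 21 + 1.645·3.559 = 26.9 days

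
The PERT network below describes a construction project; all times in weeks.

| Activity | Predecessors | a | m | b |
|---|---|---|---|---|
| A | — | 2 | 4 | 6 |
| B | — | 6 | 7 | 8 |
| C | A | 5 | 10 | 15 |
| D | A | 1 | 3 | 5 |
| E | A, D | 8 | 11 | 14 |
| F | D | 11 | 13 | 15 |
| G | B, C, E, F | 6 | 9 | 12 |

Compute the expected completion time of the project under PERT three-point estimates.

te_A = (2 + 4·4 + 6)/6 = 24/6 = 4
te_B = (6 + 4·7 + 8)/6 = 42/6 = 7
te_C = (5 + 4·10 + 15)/6 = 60/6 = 10
te_D = (1 + 4·3 + 5)/6 = 18/6 = 3
te_E = (8 + 4·11 + 14)/6 = 66/6 = 11
te_F = (11 + 4·13 + 15)/6 = 78/6 = 13
te_G = (6 + 4·9 + 12)/6 = 54/6 = 9

Forward pass:
ES_A = 0; EF_A = 4
ES_B = 0; EF_B = 7
ES_C = 4; EF_C = 4+10 = 14
ES_D = 4; EF_D = 4+3 = 7
ES_E = max(EF_A=4, EF_D=7) = 7; EF_E = 7+11 = 18
ES_F = 7; EF_F = 7+13 = 20
ES_G = max(EF_B=7, EF_C=14, EF_E=18, EF_F=20) = 20; EF_G = 20+9 = 29
Expected project duration μ = 29 weeks. Critical path: A → D → F → G.

29 weeks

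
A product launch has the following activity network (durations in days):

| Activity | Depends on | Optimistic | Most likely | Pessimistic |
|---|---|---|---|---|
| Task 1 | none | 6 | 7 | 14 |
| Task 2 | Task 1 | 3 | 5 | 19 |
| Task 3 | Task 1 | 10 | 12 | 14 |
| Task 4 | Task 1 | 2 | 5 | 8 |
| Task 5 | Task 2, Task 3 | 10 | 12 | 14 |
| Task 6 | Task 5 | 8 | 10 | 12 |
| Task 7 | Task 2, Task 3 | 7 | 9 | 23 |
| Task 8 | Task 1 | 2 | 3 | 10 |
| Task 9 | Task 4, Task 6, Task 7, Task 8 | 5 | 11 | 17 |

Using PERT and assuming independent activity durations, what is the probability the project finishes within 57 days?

0.933

te_Task 1 = (6 + 4·7 + 14)/6 = 48/6 = 8; σ²_Task 1 = ((14−6)/6)² = 1.778
te_Task 2 = (3 + 4·5 + 19)/6 = 42/6 = 7; σ²_Task 2 = ((19−3)/6)² = 7.111
te_Task 3 = (10 + 4·12 + 14)/6 = 72/6 = 12; σ²_Task 3 = ((14−10)/6)² = 0.444
te_Task 4 = (2 + 4·5 + 8)/6 = 30/6 = 5; σ²_Task 4 = ((8−2)/6)² = 1.000
te_Task 5 = (10 + 4·12 + 14)/6 = 72/6 = 12; σ²_Task 5 = ((14−10)/6)² = 0.444
te_Task 6 = (8 + 4·10 + 12)/6 = 60/6 = 10; σ²_Task 6 = ((12−8)/6)² = 0.444
te_Task 7 = (7 + 4·9 + 23)/6 = 66/6 = 11; σ²_Task 7 = ((23−7)/6)² = 7.111
te_Task 8 = (2 + 4·3 + 10)/6 = 24/6 = 4; σ²_Task 8 = ((10−2)/6)² = 1.778
te_Task 9 = (5 + 4·11 + 17)/6 = 66/6 = 11; σ²_Task 9 = ((17−5)/6)² = 4.000

Forward pass:
ES_Task 1 = 0; EF_Task 1 = 8
ES_Task 2 = 8; EF_Task 2 = 8+7 = 15
ES_Task 3 = 8; EF_Task 3 = 8+12 = 20
ES_Task 4 = 8; EF_Task 4 = 8+5 = 13
ES_Task 5 = max(EF_Task 2=15, EF_Task 3=20) = 20; EF_Task 5 = 20+12 = 32
ES_Task 6 = 32; EF_Task 6 = 32+10 = 42
ES_Task 7 = max(EF_Task 2=15, EF_Task 3=20) = 20; EF_Task 7 = 20+11 = 31
ES_Task 8 = 8; EF_Task 8 = 8+4 = 12
ES_Task 9 = max(EF_Task 4=13, EF_Task 6=42, EF_Task 7=31, EF_Task 8=12) = 42; EF_Task 9 = 42+11 = 53
Expected project duration μ = 53 days. Critical path: Task 1 → Task 3 → Task 5 → Task 6 → Task 9.

Variance along critical path = 1.778 + 0.444 + 0.444 + 0.444 + 4.000 = 7.111; σ = √7.111 = 2.667 days.
Z = (57 − 53) / 2.667 = 1.500
P(T ≤ 57) = Φ(1.500) ≈ 0.933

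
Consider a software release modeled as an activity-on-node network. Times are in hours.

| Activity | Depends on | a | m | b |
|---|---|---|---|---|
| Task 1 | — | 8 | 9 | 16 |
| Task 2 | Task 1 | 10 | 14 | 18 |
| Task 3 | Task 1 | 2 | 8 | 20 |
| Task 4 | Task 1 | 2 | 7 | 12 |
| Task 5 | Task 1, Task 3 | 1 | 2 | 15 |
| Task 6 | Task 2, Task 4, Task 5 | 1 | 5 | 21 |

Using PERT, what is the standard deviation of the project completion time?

3.83 hours

te_Task 1 = (8 + 4·9 + 16)/6 = 60/6 = 10; σ²_Task 1 = ((16−8)/6)² = 1.778
te_Task 2 = (10 + 4·14 + 18)/6 = 84/6 = 14; σ²_Task 2 = ((18−10)/6)² = 1.778
te_Task 3 = (2 + 4·8 + 20)/6 = 54/6 = 9; σ²_Task 3 = ((20−2)/6)² = 9.000
te_Task 4 = (2 + 4·7 + 12)/6 = 42/6 = 7; σ²_Task 4 = ((12−2)/6)² = 2.778
te_Task 5 = (1 + 4·2 + 15)/6 = 24/6 = 4; σ²_Task 5 = ((15−1)/6)² = 5.444
te_Task 6 = (1 + 4·5 + 21)/6 = 42/6 = 7; σ²_Task 6 = ((21−1)/6)² = 11.111

Forward pass:
ES_Task 1 = 0; EF_Task 1 = 10
ES_Task 2 = 10; EF_Task 2 = 10+14 = 24
ES_Task 3 = 10; EF_Task 3 = 10+9 = 19
ES_Task 4 = 10; EF_Task 4 = 10+7 = 17
ES_Task 5 = max(EF_Task 1=10, EF_Task 3=19) = 19; EF_Task 5 = 19+4 = 23
ES_Task 6 = max(EF_Task 2=24, EF_Task 4=17, EF_Task 5=23) = 24; EF_Task 6 = 24+7 = 31
Expected project duration μ = 31 hours. Critical path: Task 1 → Task 2 → Task 6.

Variance along critical path = 1.778 + 1.778 + 11.111 = 14.667
σ = √14.667 = 3.830 hours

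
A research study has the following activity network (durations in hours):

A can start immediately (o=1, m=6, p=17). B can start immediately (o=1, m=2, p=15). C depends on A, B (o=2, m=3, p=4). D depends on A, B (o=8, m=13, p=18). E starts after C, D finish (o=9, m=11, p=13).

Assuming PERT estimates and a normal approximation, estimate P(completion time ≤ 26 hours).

0.060

te_A = (1 + 4·6 + 17)/6 = 42/6 = 7; σ²_A = ((17−1)/6)² = 7.111
te_B = (1 + 4·2 + 15)/6 = 24/6 = 4; σ²_B = ((15−1)/6)² = 5.444
te_C = (2 + 4·3 + 4)/6 = 18/6 = 3; σ²_C = ((4−2)/6)² = 0.111
te_D = (8 + 4·13 + 18)/6 = 78/6 = 13; σ²_D = ((18−8)/6)² = 2.778
te_E = (9 + 4·11 + 13)/6 = 66/6 = 11; σ²_E = ((13−9)/6)² = 0.444

Forward pass:
ES_A = 0; EF_A = 7
ES_B = 0; EF_B = 4
ES_C = max(EF_A=7, EF_B=4) = 7; EF_C = 7+3 = 10
ES_D = max(EF_A=7, EF_B=4) = 7; EF_D = 7+13 = 20
ES_E = max(EF_C=10, EF_D=20) = 20; EF_E = 20+11 = 31
Expected project duration μ = 31 hours. Critical path: A → D → E.

Variance along critical path = 7.111 + 2.778 + 0.444 = 10.333; σ = √10.333 = 3.215 hours.
Z = (26 − 31) / 3.215 = -1.555
P(T ≤ 26) = Φ(-1.555) ≈ 0.060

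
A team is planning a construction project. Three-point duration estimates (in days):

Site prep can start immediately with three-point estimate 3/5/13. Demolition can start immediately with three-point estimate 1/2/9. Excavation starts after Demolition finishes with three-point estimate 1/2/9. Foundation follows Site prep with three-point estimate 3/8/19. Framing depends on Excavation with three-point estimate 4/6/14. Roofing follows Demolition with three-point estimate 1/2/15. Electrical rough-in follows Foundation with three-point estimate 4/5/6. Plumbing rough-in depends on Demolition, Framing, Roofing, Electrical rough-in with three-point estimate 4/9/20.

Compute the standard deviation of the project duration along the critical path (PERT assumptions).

4.14 days

te_Site prep = (3 + 4·5 + 13)/6 = 36/6 = 6; σ²_Site prep = ((13−3)/6)² = 2.778
te_Demolition = (1 + 4·2 + 9)/6 = 18/6 = 3; σ²_Demolition = ((9−1)/6)² = 1.778
te_Excavation = (1 + 4·2 + 9)/6 = 18/6 = 3; σ²_Excavation = ((9−1)/6)² = 1.778
te_Foundation = (3 + 4·8 + 19)/6 = 54/6 = 9; σ²_Foundation = ((19−3)/6)² = 7.111
te_Framing = (4 + 4·6 + 14)/6 = 42/6 = 7; σ²_Framing = ((14−4)/6)² = 2.778
te_Roofing = (1 + 4·2 + 15)/6 = 24/6 = 4; σ²_Roofing = ((15−1)/6)² = 5.444
te_Electrical rough-in = (4 + 4·5 + 6)/6 = 30/6 = 5; σ²_Electrical rough-in = ((6−4)/6)² = 0.111
te_Plumbing rough-in = (4 + 4·9 + 20)/6 = 60/6 = 10; σ²_Plumbing rough-in = ((20−4)/6)² = 7.111

Forward pass:
ES_Site prep = 0; EF_Site prep = 6
ES_Demolition = 0; EF_Demolition = 3
ES_Excavation = 3; EF_Excavation = 3+3 = 6
ES_Foundation = 6; EF_Foundation = 6+9 = 15
ES_Framing = 6; EF_Framing = 6+7 = 13
ES_Roofing = 3; EF_Roofing = 3+4 = 7
ES_Electrical rough-in = 15; EF_Electrical rough-in = 15+5 = 20
ES_Plumbing rough-in = max(EF_Demolition=3, EF_Framing=13, EF_Roofing=7, EF_Electrical rough-in=20) = 20; EF_Plumbing rough-in = 20+10 = 30
Expected project duration μ = 30 days. Critical path: Site prep → Foundation → Electrical rough-in → Plumbing rough-in.

Variance along critical path = 2.778 + 7.111 + 0.111 + 7.111 = 17.111
σ = √17.111 = 4.137 days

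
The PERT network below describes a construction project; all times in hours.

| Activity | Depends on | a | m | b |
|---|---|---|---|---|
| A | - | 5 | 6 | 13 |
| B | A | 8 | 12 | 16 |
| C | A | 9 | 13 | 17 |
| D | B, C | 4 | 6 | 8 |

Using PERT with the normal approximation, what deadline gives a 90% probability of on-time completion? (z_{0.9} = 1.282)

28.6 hours

te_A = (5 + 4·6 + 13)/6 = 42/6 = 7; σ²_A = ((13−5)/6)² = 1.778
te_B = (8 + 4·12 + 16)/6 = 72/6 = 12; σ²_B = ((16−8)/6)² = 1.778
te_C = (9 + 4·13 + 17)/6 = 78/6 = 13; σ²_C = ((17−9)/6)² = 1.778
te_D = (4 + 4·6 + 8)/6 = 36/6 = 6; σ²_D = ((8−4)/6)² = 0.444

Forward pass:
ES_A = 0; EF_A = 7
ES_B = 7; EF_B = 7+12 = 19
ES_C = 7; EF_C = 7+13 = 20
ES_D = max(EF_B=19, EF_C=20) = 20; EF_D = 20+6 = 26
Expected project duration μ = 26 hours. Critical path: A → C → D.

Variance along critical path = 1.778 + 1.778 + 0.444 = 4.000; σ = 2.000 hours.
D = μ + z·σ = 26 + 1.282·2.000 = 28.6 hours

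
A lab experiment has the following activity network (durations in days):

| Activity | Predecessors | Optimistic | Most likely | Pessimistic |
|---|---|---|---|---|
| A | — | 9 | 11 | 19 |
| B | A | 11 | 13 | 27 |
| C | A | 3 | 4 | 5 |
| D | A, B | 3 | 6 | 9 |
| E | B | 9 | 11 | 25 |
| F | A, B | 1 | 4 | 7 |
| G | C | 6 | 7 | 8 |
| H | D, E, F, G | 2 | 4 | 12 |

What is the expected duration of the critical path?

45 days

te_A = (9 + 4·11 + 19)/6 = 72/6 = 12
te_B = (11 + 4·13 + 27)/6 = 90/6 = 15
te_C = (3 + 4·4 + 5)/6 = 24/6 = 4
te_D = (3 + 4·6 + 9)/6 = 36/6 = 6
te_E = (9 + 4·11 + 25)/6 = 78/6 = 13
te_F = (1 + 4·4 + 7)/6 = 24/6 = 4
te_G = (6 + 4·7 + 8)/6 = 42/6 = 7
te_H = (2 + 4·4 + 12)/6 = 30/6 = 5

Forward pass:
ES_A = 0; EF_A = 12
ES_B = 12; EF_B = 12+15 = 27
ES_C = 12; EF_C = 12+4 = 16
ES_D = max(EF_A=12, EF_B=27) = 27; EF_D = 27+6 = 33
ES_E = 27; EF_E = 27+13 = 40
ES_F = max(EF_A=12, EF_B=27) = 27; EF_F = 27+4 = 31
ES_G = 16; EF_G = 16+7 = 23
ES_H = max(EF_D=33, EF_E=40, EF_F=31, EF_G=23) = 40; EF_H = 40+5 = 45
Expected project duration μ = 45 days. Critical path: A → B → E → H.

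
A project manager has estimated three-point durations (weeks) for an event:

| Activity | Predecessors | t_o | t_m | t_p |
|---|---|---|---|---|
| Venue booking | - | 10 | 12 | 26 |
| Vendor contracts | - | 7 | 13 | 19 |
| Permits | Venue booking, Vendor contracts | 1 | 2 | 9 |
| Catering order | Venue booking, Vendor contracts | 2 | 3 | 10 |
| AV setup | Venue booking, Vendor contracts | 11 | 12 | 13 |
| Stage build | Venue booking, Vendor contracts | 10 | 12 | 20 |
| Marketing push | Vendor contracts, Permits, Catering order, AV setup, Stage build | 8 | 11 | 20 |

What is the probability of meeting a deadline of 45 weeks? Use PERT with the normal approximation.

te_Venue booking = (10 + 4·12 + 26)/6 = 84/6 = 14; σ²_Venue booking = ((26−10)/6)² = 7.111
te_Vendor contracts = (7 + 4·13 + 19)/6 = 78/6 = 13; σ²_Vendor contracts = ((19−7)/6)² = 4.000
te_Permits = (1 + 4·2 + 9)/6 = 18/6 = 3; σ²_Permits = ((9−1)/6)² = 1.778
te_Catering order = (2 + 4·3 + 10)/6 = 24/6 = 4; σ²_Catering order = ((10−2)/6)² = 1.778
te_AV setup = (11 + 4·12 + 13)/6 = 72/6 = 12; σ²_AV setup = ((13−11)/6)² = 0.111
te_Stage build = (10 + 4·12 + 20)/6 = 78/6 = 13; σ²_Stage build = ((20−10)/6)² = 2.778
te_Marketing push = (8 + 4·11 + 20)/6 = 72/6 = 12; σ²_Marketing push = ((20−8)/6)² = 4.000

Forward pass:
ES_Venue booking = 0; EF_Venue booking = 14
ES_Vendor contracts = 0; EF_Vendor contracts = 13
ES_Permits = max(EF_Venue booking=14, EF_Vendor contracts=13) = 14; EF_Permits = 14+3 = 17
ES_Catering order = max(EF_Venue booking=14, EF_Vendor contracts=13) = 14; EF_Catering order = 14+4 = 18
ES_AV setup = max(EF_Venue booking=14, EF_Vendor contracts=13) = 14; EF_AV setup = 14+12 = 26
ES_Stage build = max(EF_Venue booking=14, EF_Vendor contracts=13) = 14; EF_Stage build = 14+13 = 27
ES_Marketing push = max(EF_Vendor contracts=13, EF_Permits=17, EF_Catering order=18, EF_AV setup=26, EF_Stage build=27) = 27; EF_Marketing push = 27+12 = 39
Expected project duration μ = 39 weeks. Critical path: Venue booking → Stage build → Marketing push.

Variance along critical path = 7.111 + 2.778 + 4.000 = 13.889; σ = √13.889 = 3.727 weeks.
Z = (45 − 39) / 3.727 = 1.610
P(T ≤ 45) = Φ(1.610) ≈ 0.946

0.946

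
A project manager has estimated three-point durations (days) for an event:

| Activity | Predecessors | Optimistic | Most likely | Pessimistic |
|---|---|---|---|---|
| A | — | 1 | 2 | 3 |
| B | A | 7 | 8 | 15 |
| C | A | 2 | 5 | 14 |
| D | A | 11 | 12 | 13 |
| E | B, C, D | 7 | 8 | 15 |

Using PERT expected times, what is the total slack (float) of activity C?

te_A = (1 + 4·2 + 3)/6 = 12/6 = 2
te_B = (7 + 4·8 + 15)/6 = 54/6 = 9
te_C = (2 + 4·5 + 14)/6 = 36/6 = 6
te_D = (11 + 4·12 + 13)/6 = 72/6 = 12
te_E = (7 + 4·8 + 15)/6 = 54/6 = 9

Forward pass:
ES_A = 0; EF_A = 2
ES_B = 2; EF_B = 2+9 = 11
ES_C = 2; EF_C = 2+6 = 8
ES_D = 2; EF_D = 2+12 = 14
ES_E = max(EF_B=11, EF_C=8, EF_D=14) = 14; EF_E = 14+9 = 23
Expected project duration μ = 23 days. Critical path: A → D → E.

Backward pass:
LF_E = 23; LS_E = 23−9 = 14
LF_D = LS_E = 14; LS_D = 14−12 = 2
LF_C = LS_E = 14; LS_C = 14−6 = 8
LF_B = LS_E = 14; LS_B = 14−9 = 5
LF_A = min(LS_B=5, LS_C=8, LS_D=2) = 2; LS_A = 2−2 = 0
Slack_C = LS_C − ES_C = 8 − 2 = 6

6 days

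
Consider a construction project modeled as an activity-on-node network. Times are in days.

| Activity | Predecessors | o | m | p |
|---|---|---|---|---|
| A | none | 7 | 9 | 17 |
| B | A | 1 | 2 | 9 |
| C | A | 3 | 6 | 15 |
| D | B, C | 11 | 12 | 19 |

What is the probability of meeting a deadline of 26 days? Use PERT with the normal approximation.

0.086

te_A = (7 + 4·9 + 17)/6 = 60/6 = 10; σ²_A = ((17−7)/6)² = 2.778
te_B = (1 + 4·2 + 9)/6 = 18/6 = 3; σ²_B = ((9−1)/6)² = 1.778
te_C = (3 + 4·6 + 15)/6 = 42/6 = 7; σ²_C = ((15−3)/6)² = 4.000
te_D = (11 + 4·12 + 19)/6 = 78/6 = 13; σ²_D = ((19−11)/6)² = 1.778

Forward pass:
ES_A = 0; EF_A = 10
ES_B = 10; EF_B = 10+3 = 13
ES_C = 10; EF_C = 10+7 = 17
ES_D = max(EF_B=13, EF_C=17) = 17; EF_D = 17+13 = 30
Expected project duration μ = 30 days. Critical path: A → C → D.

Variance along critical path = 2.778 + 4.000 + 1.778 = 8.556; σ = √8.556 = 2.925 days.
Z = (26 − 30) / 2.925 = -1.368
P(T ≤ 26) = Φ(-1.368) ≈ 0.086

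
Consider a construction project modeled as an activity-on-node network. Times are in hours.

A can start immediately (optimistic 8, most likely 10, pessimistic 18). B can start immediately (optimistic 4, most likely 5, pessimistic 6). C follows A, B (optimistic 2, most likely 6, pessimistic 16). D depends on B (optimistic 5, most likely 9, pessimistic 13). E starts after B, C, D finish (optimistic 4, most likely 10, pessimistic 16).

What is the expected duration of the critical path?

28 hours

te_A = (8 + 4·10 + 18)/6 = 66/6 = 11
te_B = (4 + 4·5 + 6)/6 = 30/6 = 5
te_C = (2 + 4·6 + 16)/6 = 42/6 = 7
te_D = (5 + 4·9 + 13)/6 = 54/6 = 9
te_E = (4 + 4·10 + 16)/6 = 60/6 = 10

Forward pass:
ES_A = 0; EF_A = 11
ES_B = 0; EF_B = 5
ES_C = max(EF_A=11, EF_B=5) = 11; EF_C = 11+7 = 18
ES_D = 5; EF_D = 5+9 = 14
ES_E = max(EF_B=5, EF_C=18, EF_D=14) = 18; EF_E = 18+10 = 28
Expected project duration μ = 28 hours. Critical path: A → C → E.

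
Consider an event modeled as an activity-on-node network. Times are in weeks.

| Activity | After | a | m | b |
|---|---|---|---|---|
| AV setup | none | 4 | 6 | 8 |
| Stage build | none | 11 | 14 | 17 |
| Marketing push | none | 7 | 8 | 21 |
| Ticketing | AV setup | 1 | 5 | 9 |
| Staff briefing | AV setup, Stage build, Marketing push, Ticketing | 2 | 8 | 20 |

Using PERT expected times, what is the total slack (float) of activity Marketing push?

te_AV setup = (4 + 4·6 + 8)/6 = 36/6 = 6
te_Stage build = (11 + 4·14 + 17)/6 = 84/6 = 14
te_Marketing push = (7 + 4·8 + 21)/6 = 60/6 = 10
te_Ticketing = (1 + 4·5 + 9)/6 = 30/6 = 5
te_Staff briefing = (2 + 4·8 + 20)/6 = 54/6 = 9

Forward pass:
ES_AV setup = 0; EF_AV setup = 6
ES_Stage build = 0; EF_Stage build = 14
ES_Marketing push = 0; EF_Marketing push = 10
ES_Ticketing = 6; EF_Ticketing = 6+5 = 11
ES_Staff briefing = max(EF_AV setup=6, EF_Stage build=14, EF_Marketing push=10, EF_Ticketing=11) = 14; EF_Staff briefing = 14+9 = 23
Expected project duration μ = 23 weeks. Critical path: Stage build → Staff briefing.

Backward pass:
LF_Staff briefing = 23; LS_Staff briefing = 23−9 = 14
LF_Ticketing = LS_Staff briefing = 14; LS_Ticketing = 14−5 = 9
LF_Marketing push = LS_Staff briefing = 14; LS_Marketing push = 14−10 = 4
LF_Stage build = LS_Staff briefing = 14; LS_Stage build = 14−14 = 0
LF_AV setup = min(LS_Ticketing=9, LS_Staff briefing=14) = 9; LS_AV setup = 9−6 = 3
Slack_Marketing push = LS_Marketing push − ES_Marketing push = 4 − 0 = 4

4 weeks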